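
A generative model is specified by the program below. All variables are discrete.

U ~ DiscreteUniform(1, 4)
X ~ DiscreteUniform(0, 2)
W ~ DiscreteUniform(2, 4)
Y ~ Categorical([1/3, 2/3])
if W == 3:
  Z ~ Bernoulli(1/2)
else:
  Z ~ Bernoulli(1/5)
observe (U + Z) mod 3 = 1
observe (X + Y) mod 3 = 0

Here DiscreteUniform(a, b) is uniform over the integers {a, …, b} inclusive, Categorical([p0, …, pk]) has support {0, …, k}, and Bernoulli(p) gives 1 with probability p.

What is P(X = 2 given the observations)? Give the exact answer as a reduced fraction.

Enumerate traces; 18 have nonzero weight after conditioning:
  (U=1, X=0, W=2, Y=0, Z=0) weight 1/135
  (U=1, X=0, W=3, Y=0, Z=0) weight 1/216
  (U=1, X=0, W=4, Y=0, Z=0) weight 1/135
  (U=1, X=2, W=2, Y=1, Z=0) weight 2/135
  (U=1, X=2, W=3, Y=1, Z=0) weight 1/108
  (U=1, X=2, W=4, Y=1, Z=0) weight 2/135
  (U=3, X=0, W=2, Y=0, Z=1) weight 1/540
  (U=3, X=0, W=3, Y=0, Z=1) weight 1/216
  … 10 more
Group by X:
  weight(X=0) = 17/360
  weight(X=2) = 17/180
Total weight = 17/360 + 17/180 = 17/120
P(X=0 | obs) = 17/360 / 17/120 = 1/3
P(X=2 | obs) = 17/180 / 17/120 = 2/3

P(X = 2 | obs) = 2/3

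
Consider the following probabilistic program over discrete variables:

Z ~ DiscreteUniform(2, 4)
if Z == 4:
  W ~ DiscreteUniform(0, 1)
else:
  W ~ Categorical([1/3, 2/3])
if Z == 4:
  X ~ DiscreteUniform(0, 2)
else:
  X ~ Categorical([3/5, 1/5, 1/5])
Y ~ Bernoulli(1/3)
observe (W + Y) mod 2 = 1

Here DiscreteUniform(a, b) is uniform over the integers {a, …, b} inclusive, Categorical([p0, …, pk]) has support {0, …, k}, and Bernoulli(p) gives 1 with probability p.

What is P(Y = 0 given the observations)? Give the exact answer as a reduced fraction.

P(Y = 0 | obs) = 22/29

Enumerate traces; 18 have nonzero weight after conditioning:
  (Z=2, W=0, X=0, Y=1) weight 1/45
  (Z=2, W=0, X=1, Y=1) weight 1/135
  (Z=2, W=0, X=2, Y=1) weight 1/135
  (Z=2, W=1, X=0, Y=0) weight 4/45
  (Z=2, W=1, X=1, Y=0) weight 4/135
  (Z=2, W=1, X=2, Y=0) weight 4/135
  (Z=3, W=0, X=0, Y=1) weight 1/45
  (Z=3, W=0, X=1, Y=1) weight 1/135
  … 10 more
Group by Y:
  weight(Y=0) = 11/27
  weight(Y=1) = 7/54
Total weight = 11/27 + 7/54 = 29/54
P(Y=0 | obs) = 11/27 / 29/54 = 22/29
P(Y=1 | obs) = 7/54 / 29/54 = 7/29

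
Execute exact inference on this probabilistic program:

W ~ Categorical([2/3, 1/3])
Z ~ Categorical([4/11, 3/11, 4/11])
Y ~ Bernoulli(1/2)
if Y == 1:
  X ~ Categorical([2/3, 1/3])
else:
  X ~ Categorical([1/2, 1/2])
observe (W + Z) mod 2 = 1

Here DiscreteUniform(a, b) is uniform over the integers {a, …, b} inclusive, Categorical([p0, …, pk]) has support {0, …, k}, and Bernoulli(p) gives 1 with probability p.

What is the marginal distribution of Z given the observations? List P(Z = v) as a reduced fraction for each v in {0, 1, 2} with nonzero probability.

P(Z=0) = 2/7, P(Z=1) = 3/7, P(Z=2) = 2/7

Enumerate traces; 12 have nonzero weight after conditioning:
  (W=0, Z=1, Y=0, X=0) weight 1/22
  (W=0, Z=1, Y=0, X=1) weight 1/22
  (W=0, Z=1, Y=1, X=0) weight 2/33
  (W=0, Z=1, Y=1, X=1) weight 1/33
  (W=1, Z=0, Y=0, X=0) weight 1/33
  (W=1, Z=0, Y=0, X=1) weight 1/33
  (W=1, Z=0, Y=1, X=0) weight 4/99
  (W=1, Z=0, Y=1, X=1) weight 2/99
  (W=1, Z=2, Y=0, X=0) weight 1/33
  … 3 more
Group by Z:
  weight(Z=0) = 4/33
  weight(Z=1) = 2/11
  weight(Z=2) = 4/33
Total weight = 4/33 + 2/11 + 4/33 = 14/33
P(Z=0 | obs) = 4/33 / 14/33 = 2/7
P(Z=1 | obs) = 2/11 / 14/33 = 3/7
P(Z=2 | obs) = 4/33 / 14/33 = 2/7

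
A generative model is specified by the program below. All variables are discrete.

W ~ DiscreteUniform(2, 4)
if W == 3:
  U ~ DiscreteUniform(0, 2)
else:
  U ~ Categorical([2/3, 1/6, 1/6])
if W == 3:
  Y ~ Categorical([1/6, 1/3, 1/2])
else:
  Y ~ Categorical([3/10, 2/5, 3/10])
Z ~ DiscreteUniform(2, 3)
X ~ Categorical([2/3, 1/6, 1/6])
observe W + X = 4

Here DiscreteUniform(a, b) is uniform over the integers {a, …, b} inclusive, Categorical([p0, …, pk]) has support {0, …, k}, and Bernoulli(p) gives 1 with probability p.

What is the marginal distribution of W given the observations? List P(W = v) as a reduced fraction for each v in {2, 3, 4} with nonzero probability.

P(W=2) = 1/6, P(W=3) = 1/6, P(W=4) = 2/3

Enumerate traces; 54 have nonzero weight after conditioning:
  (W=2, U=0, Y=0, Z=2, X=2) weight 1/180
  (W=2, U=0, Y=0, Z=3, X=2) weight 1/180
  (W=2, U=0, Y=1, Z=2, X=2) weight 1/135
  (W=2, U=0, Y=1, Z=3, X=2) weight 1/135
  (W=2, U=0, Y=2, Z=2, X=2) weight 1/180
  (W=2, U=0, Y=2, Z=3, X=2) weight 1/180
  (W=2, U=1, Y=0, Z=2, X=2) weight 1/720
  (W=2, U=1, Y=0, Z=3, X=2) weight 1/720
  (W=3, U=0, Y=0, Z=2, X=1) weight 1/648
  (W=4, U=0, Y=0, Z=2, X=0) weight 1/45
  … 44 more
Group by W:
  weight(W=2) = 1/18
  weight(W=3) = 1/18
  weight(W=4) = 2/9
Total weight = 1/18 + 1/18 + 2/9 = 1/3
P(W=2 | obs) = 1/18 / 1/3 = 1/6
P(W=3 | obs) = 1/18 / 1/3 = 1/6
P(W=4 | obs) = 2/9 / 1/3 = 2/3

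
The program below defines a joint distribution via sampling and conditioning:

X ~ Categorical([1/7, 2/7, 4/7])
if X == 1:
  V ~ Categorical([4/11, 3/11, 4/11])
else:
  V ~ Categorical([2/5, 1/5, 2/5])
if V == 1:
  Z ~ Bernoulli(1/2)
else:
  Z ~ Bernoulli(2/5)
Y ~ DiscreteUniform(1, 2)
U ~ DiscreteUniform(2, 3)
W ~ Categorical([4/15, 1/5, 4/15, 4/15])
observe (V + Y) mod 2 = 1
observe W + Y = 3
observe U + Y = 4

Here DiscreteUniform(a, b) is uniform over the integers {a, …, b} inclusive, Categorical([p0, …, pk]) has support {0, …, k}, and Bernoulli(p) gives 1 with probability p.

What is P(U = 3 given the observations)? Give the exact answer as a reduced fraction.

Enumerate traces; 18 have nonzero weight after conditioning:
  (X=0, V=0, Z=0, Y=1, U=3, W=2) weight 2/875
  (X=0, V=0, Z=1, Y=1, U=3, W=2) weight 4/2625
  (X=0, V=1, Z=0, Y=2, U=2, W=1) weight 1/1400
  (X=0, V=1, Z=1, Y=2, U=2, W=1) weight 1/1400
  (X=0, V=2, Z=0, Y=1, U=3, W=2) weight 2/875
  (X=0, V=2, Z=1, Y=1, U=3, W=2) weight 4/2625
  (X=1, V=0, Z=0, Y=1, U=3, W=2) weight 8/1925
  (X=1, V=0, Z=1, Y=1, U=3, W=2) weight 16/5775
  … 10 more
Group by U:
  weight(U=2) = 17/1540
  weight(U=3) = 4/77
Total weight = 17/1540 + 4/77 = 97/1540
P(U=2 | obs) = 17/1540 / 97/1540 = 17/97
P(U=3 | obs) = 4/77 / 97/1540 = 80/97

P(U = 3 | obs) = 80/97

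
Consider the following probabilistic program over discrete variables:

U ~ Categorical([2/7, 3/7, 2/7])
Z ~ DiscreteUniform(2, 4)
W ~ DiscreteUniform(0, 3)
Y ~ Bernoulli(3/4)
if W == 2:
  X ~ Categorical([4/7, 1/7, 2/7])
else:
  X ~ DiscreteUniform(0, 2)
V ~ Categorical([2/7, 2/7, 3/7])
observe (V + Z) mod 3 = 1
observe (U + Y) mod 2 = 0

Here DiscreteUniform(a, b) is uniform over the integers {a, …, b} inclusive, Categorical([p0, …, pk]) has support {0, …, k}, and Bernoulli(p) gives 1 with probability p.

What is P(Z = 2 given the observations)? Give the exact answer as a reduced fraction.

Enumerate traces; 108 have nonzero weight after conditioning:
  (U=0, Z=2, W=0, Y=0, X=0, V=2) weight 1/1176
  (U=0, Z=2, W=0, Y=0, X=1, V=2) weight 1/1176
  (U=0, Z=2, W=0, Y=0, X=2, V=2) weight 1/1176
  (U=0, Z=2, W=1, Y=0, X=0, V=2) weight 1/1176
  (U=0, Z=2, W=1, Y=0, X=1, V=2) weight 1/1176
  (U=0, Z=2, W=1, Y=0, X=2, V=2) weight 1/1176
  (U=0, Z=2, W=2, Y=0, X=0, V=2) weight 1/686
  (U=0, Z=2, W=2, Y=0, X=1, V=2) weight 1/2744
  (U=0, Z=3, W=0, Y=0, X=0, V=1) weight 1/1764
  (U=0, Z=4, W=0, Y=0, X=0, V=0) weight 1/1764
  … 98 more
Group by Z:
  weight(Z=2) = 13/196
  weight(Z=3) = 13/294
  weight(Z=4) = 13/294
Total weight = 13/196 + 13/294 + 13/294 = 13/84
P(Z=2 | obs) = 13/196 / 13/84 = 3/7
P(Z=3 | obs) = 13/294 / 13/84 = 2/7
P(Z=4 | obs) = 13/294 / 13/84 = 2/7

P(Z = 2 | obs) = 3/7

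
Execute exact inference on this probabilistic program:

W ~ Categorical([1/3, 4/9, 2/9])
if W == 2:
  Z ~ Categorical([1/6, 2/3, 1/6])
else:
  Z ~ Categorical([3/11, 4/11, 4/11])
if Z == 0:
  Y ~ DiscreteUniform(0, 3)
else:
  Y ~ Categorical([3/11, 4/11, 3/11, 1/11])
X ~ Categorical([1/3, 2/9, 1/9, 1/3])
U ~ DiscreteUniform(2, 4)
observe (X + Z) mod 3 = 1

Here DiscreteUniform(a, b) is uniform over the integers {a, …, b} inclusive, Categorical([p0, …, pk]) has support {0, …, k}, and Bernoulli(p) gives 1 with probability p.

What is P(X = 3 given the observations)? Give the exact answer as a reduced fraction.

P(X = 3 | obs) = 128/337

Enumerate traces; 144 have nonzero weight after conditioning:
  (W=0, Z=0, Y=0, X=1, U=2) weight 1/594
  (W=0, Z=0, Y=0, X=1, U=3) weight 1/594
  (W=0, Z=0, Y=0, X=1, U=4) weight 1/594
  (W=0, Z=0, Y=1, X=1, U=2) weight 1/594
  (W=0, Z=0, Y=1, X=1, U=3) weight 1/594
  (W=0, Z=0, Y=1, X=1, U=4) weight 1/594
  (W=0, Z=0, Y=2, X=1, U=2) weight 1/594
  (W=0, Z=0, Y=2, X=1, U=3) weight 1/594
  (W=0, Z=1, Y=0, X=0, U=2) weight 4/1089
  (W=0, Z=1, Y=0, X=3, U=2) weight 4/1089
  … 134 more
Group by X:
  weight(X=0) = 128/891
  weight(X=1) = 148/2673
  weight(X=2) = 95/2673
  weight(X=3) = 128/891
Total weight = 128/891 + 148/2673 + 95/2673 + 128/891 = 337/891
P(X=0 | obs) = 128/891 / 337/891 = 128/337
P(X=1 | obs) = 148/2673 / 337/891 = 148/1011
P(X=2 | obs) = 95/2673 / 337/891 = 95/1011
P(X=3 | obs) = 128/891 / 337/891 = 128/337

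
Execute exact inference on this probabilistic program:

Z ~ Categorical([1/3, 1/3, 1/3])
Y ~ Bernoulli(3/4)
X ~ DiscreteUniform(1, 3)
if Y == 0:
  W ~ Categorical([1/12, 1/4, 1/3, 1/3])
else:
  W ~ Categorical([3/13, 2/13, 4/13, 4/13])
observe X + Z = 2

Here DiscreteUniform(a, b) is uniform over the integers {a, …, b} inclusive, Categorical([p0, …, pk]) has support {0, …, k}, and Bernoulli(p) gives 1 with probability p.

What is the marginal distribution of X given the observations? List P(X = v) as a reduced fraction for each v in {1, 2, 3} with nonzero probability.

P(X=1) = 1/2, P(X=2) = 1/2

Enumerate traces; 16 have nonzero weight after conditioning:
  (Z=0, Y=0, X=2, W=0) weight 1/432
  (Z=0, Y=0, X=2, W=1) weight 1/144
  (Z=0, Y=0, X=2, W=2) weight 1/108
  (Z=0, Y=0, X=2, W=3) weight 1/108
  (Z=0, Y=1, X=2, W=0) weight 1/52
  (Z=0, Y=1, X=2, W=1) weight 1/78
  (Z=0, Y=1, X=2, W=2) weight 1/39
  (Z=0, Y=1, X=2, W=3) weight 1/39
  (Z=1, Y=0, X=1, W=0) weight 1/432
  … 7 more
Group by X:
  weight(X=1) = 1/9
  weight(X=2) = 1/9
Total weight = 1/9 + 1/9 = 2/9
P(X=1 | obs) = 1/9 / 2/9 = 1/2
P(X=2 | obs) = 1/9 / 2/9 = 1/2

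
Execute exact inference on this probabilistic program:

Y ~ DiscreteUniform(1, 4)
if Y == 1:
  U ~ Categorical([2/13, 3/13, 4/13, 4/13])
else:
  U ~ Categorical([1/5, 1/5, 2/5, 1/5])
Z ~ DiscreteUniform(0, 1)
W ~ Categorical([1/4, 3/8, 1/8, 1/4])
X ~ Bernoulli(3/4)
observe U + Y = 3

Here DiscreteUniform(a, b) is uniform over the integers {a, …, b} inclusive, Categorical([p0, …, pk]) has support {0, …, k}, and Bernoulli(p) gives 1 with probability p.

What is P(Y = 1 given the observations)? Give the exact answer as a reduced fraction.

Enumerate traces; 48 have nonzero weight after conditioning:
  (Y=1, U=2, Z=0, W=0, X=0) weight 1/416
  (Y=1, U=2, Z=0, W=0, X=1) weight 3/416
  (Y=1, U=2, Z=0, W=1, X=0) weight 3/832
  (Y=1, U=2, Z=0, W=1, X=1) weight 9/832
  (Y=1, U=2, Z=0, W=2, X=0) weight 1/832
  (Y=1, U=2, Z=0, W=2, X=1) weight 3/832
  (Y=1, U=2, Z=0, W=3, X=0) weight 1/416
  (Y=1, U=2, Z=0, W=3, X=1) weight 3/416
  (Y=2, U=1, Z=0, W=0, X=0) weight 1/640
  (Y=3, U=0, Z=0, W=0, X=0) weight 1/640
  … 38 more
Group by Y:
  weight(Y=1) = 1/13
  weight(Y=2) = 1/20
  weight(Y=3) = 1/20
Total weight = 1/13 + 1/20 + 1/20 = 23/130
P(Y=1 | obs) = 1/13 / 23/130 = 10/23
P(Y=2 | obs) = 1/20 / 23/130 = 13/46
P(Y=3 | obs) = 1/20 / 23/130 = 13/46

P(Y = 1 | obs) = 10/23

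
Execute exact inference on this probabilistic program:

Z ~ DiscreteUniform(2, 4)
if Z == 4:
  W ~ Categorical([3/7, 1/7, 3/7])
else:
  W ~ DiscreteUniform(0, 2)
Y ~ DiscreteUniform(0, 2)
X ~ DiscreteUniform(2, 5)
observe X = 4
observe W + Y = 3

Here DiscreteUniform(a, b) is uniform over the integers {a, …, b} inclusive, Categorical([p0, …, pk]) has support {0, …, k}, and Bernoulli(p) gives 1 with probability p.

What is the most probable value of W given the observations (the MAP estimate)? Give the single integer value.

argmax_v P(W = v | obs) = 2

Enumerate traces; 6 have nonzero weight after conditioning:
  (Z=2, W=1, Y=2, X=4) weight 1/108
  (Z=2, W=2, Y=1, X=4) weight 1/108
  (Z=3, W=1, Y=2, X=4) weight 1/108
  (Z=3, W=2, Y=1, X=4) weight 1/108
  (Z=4, W=1, Y=2, X=4) weight 1/252
  (Z=4, W=2, Y=1, X=4) weight 1/84
Group by W:
  weight(W=1) = 17/756
  weight(W=2) = 23/756
Total weight = 17/756 + 23/756 = 10/189
P(W=1 | obs) = 17/756 / 10/189 = 17/40
P(W=2 | obs) = 23/756 / 10/189 = 23/40
argmax = 2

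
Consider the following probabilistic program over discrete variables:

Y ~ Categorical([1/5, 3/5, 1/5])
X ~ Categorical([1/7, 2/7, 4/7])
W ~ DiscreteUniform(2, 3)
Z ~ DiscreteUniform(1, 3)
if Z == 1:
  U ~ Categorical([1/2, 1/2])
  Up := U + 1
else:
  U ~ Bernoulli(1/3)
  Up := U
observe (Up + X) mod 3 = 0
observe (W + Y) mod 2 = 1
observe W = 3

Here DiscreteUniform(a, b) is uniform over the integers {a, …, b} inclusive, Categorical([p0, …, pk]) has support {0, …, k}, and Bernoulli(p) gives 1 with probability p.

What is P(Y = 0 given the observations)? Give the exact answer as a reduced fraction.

P(Y = 0 | obs) = 1/2

Enumerate traces; 12 have nonzero weight after conditioning:
  (Y=0, X=0, W=3, Z=2, U=0) weight 1/315
  (Y=0, X=0, W=3, Z=3, U=0) weight 1/315
  (Y=0, X=1, W=3, Z=1, U=1) weight 1/210
  (Y=0, X=2, W=3, Z=1, U=0) weight 1/105
  (Y=0, X=2, W=3, Z=2, U=1) weight 2/315
  (Y=0, X=2, W=3, Z=3, U=1) weight 2/315
  (Y=2, X=0, W=3, Z=2, U=0) weight 1/315
  (Y=2, X=0, W=3, Z=3, U=0) weight 1/315
  … 4 more
Group by Y:
  weight(Y=0) = 1/30
  weight(Y=2) = 1/30
Total weight = 1/30 + 1/30 = 1/15
P(Y=0 | obs) = 1/30 / 1/15 = 1/2
P(Y=2 | obs) = 1/30 / 1/15 = 1/2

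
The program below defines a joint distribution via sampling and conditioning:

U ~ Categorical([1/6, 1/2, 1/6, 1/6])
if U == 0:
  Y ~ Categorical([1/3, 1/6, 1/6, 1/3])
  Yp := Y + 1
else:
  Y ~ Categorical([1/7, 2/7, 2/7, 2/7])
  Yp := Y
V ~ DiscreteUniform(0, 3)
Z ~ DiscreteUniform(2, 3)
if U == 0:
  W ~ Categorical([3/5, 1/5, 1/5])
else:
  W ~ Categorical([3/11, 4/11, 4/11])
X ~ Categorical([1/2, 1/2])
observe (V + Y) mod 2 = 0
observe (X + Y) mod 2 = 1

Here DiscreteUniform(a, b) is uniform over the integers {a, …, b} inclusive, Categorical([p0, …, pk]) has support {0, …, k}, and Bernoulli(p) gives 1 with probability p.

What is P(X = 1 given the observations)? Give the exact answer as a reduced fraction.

Enumerate traces; 192 have nonzero weight after conditioning:
  (U=0, Y=0, V=0, Z=2, W=0, X=1) weight 1/480
  (U=0, Y=0, V=0, Z=2, W=1, X=1) weight 1/1440
  (U=0, Y=0, V=0, Z=2, W=2, X=1) weight 1/1440
  (U=0, Y=0, V=0, Z=3, W=0, X=1) weight 1/480
  (U=0, Y=0, V=0, Z=3, W=1, X=1) weight 1/1440
  (U=0, Y=0, V=0, Z=3, W=2, X=1) weight 1/1440
  (U=0, Y=0, V=2, Z=2, W=0, X=1) weight 1/480
  (U=0, Y=0, V=2, Z=2, W=1, X=1) weight 1/1440
  (U=0, Y=1, V=1, Z=2, W=0, X=0) weight 1/960
  … 183 more
Group by X:
  weight(X=0) = 47/336
  weight(X=1) = 37/336
Total weight = 47/336 + 37/336 = 1/4
P(X=0 | obs) = 47/336 / 1/4 = 47/84
P(X=1 | obs) = 37/336 / 1/4 = 37/84

P(X = 1 | obs) = 37/84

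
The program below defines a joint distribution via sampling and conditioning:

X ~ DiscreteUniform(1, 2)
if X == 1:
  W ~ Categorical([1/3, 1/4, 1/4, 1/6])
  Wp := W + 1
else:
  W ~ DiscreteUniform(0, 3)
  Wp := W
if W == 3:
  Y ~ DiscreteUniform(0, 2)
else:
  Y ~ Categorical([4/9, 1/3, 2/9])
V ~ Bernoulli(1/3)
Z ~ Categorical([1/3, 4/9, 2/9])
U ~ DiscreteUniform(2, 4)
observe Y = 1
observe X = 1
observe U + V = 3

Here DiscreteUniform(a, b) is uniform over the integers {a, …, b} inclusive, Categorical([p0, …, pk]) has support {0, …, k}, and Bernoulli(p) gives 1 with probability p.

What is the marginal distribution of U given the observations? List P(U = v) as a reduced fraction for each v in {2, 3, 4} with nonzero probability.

P(U=2) = 1/3, P(U=3) = 2/3

Enumerate traces; 24 have nonzero weight after conditioning:
  (X=1, W=0, Y=1, V=0, Z=0, U=3) weight 1/243
  (X=1, W=0, Y=1, V=0, Z=1, U=3) weight 4/729
  (X=1, W=0, Y=1, V=0, Z=2, U=3) weight 2/729
  (X=1, W=0, Y=1, V=1, Z=0, U=2) weight 1/486
  (X=1, W=0, Y=1, V=1, Z=1, U=2) weight 2/729
  (X=1, W=0, Y=1, V=1, Z=2, U=2) weight 1/729
  (X=1, W=1, Y=1, V=0, Z=0, U=3) weight 1/324
  (X=1, W=1, Y=1, V=0, Z=1, U=3) weight 1/243
  … 16 more
Group by U:
  weight(U=2) = 1/54
  weight(U=3) = 1/27
Total weight = 1/54 + 1/27 = 1/18
P(U=2 | obs) = 1/54 / 1/18 = 1/3
P(U=3 | obs) = 1/27 / 1/18 = 2/3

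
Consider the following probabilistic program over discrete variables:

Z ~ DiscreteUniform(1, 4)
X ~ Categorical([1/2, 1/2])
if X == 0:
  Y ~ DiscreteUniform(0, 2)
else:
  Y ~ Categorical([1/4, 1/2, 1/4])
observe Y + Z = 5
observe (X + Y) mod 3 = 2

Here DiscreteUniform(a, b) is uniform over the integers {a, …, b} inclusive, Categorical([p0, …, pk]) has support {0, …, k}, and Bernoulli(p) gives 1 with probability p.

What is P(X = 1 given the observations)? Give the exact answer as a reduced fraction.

P(X = 1 | obs) = 3/5

Enumerate traces; 2 have nonzero weight after conditioning:
  (Z=3, X=0, Y=2) weight 1/24
  (Z=4, X=1, Y=1) weight 1/16
Group by X:
  weight(X=0) = 1/24
  weight(X=1) = 1/16
Total weight = 1/24 + 1/16 = 5/48
P(X=0 | obs) = 1/24 / 5/48 = 2/5
P(X=1 | obs) = 1/16 / 5/48 = 3/5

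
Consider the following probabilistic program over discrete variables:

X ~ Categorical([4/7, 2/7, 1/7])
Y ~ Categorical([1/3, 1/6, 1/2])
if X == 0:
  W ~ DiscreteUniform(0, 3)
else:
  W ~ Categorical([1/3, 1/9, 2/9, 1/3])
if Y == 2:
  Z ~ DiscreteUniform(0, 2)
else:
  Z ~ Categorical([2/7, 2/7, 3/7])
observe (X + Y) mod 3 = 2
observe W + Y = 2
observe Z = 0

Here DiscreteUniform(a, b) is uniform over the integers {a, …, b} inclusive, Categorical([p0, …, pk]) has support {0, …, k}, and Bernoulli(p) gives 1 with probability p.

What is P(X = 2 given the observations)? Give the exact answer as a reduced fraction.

P(X = 2 | obs) = 8/75

Enumerate traces; 3 have nonzero weight after conditioning:
  (X=0, Y=2, W=0, Z=0) weight 1/42
  (X=1, Y=1, W=1, Z=0) weight 2/1323
  (X=2, Y=0, W=2, Z=0) weight 4/1323
Group by X:
  weight(X=0) = 1/42
  weight(X=1) = 2/1323
  weight(X=2) = 4/1323
Total weight = 1/42 + 2/1323 + 4/1323 = 25/882
P(X=0 | obs) = 1/42 / 25/882 = 21/25
P(X=1 | obs) = 2/1323 / 25/882 = 4/75
P(X=2 | obs) = 4/1323 / 25/882 = 8/75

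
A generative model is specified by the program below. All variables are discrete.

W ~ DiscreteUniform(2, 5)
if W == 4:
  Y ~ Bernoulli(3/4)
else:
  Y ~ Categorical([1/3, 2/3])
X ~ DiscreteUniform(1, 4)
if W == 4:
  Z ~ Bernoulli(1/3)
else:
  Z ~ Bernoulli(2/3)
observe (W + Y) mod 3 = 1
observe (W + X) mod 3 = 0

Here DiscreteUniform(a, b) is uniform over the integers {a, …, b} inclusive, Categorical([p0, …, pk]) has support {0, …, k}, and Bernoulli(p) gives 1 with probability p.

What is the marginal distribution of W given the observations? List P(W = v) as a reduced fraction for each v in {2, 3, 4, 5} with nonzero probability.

Enumerate traces; 4 have nonzero weight after conditioning:
  (W=3, Y=1, X=3, Z=0) weight 1/72
  (W=3, Y=1, X=3, Z=1) weight 1/36
  (W=4, Y=0, X=2, Z=0) weight 1/96
  (W=4, Y=0, X=2, Z=1) weight 1/192
Group by W:
  weight(W=3) = 1/24
  weight(W=4) = 1/64
Total weight = 1/24 + 1/64 = 11/192
P(W=3 | obs) = 1/24 / 11/192 = 8/11
P(W=4 | obs) = 1/64 / 11/192 = 3/11

P(W=3) = 8/11, P(W=4) = 3/11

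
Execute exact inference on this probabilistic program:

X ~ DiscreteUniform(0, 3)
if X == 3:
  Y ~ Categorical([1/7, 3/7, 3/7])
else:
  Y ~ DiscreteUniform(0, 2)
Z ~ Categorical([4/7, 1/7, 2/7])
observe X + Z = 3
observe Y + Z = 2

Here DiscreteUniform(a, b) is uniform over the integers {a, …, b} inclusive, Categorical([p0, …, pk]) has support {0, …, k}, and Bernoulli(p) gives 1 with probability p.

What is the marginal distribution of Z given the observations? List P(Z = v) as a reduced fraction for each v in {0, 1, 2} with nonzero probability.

P(Z=0) = 12/19, P(Z=1) = 7/57, P(Z=2) = 14/57

Enumerate traces; 3 have nonzero weight after conditioning:
  (X=1, Y=0, Z=2) weight 1/42
  (X=2, Y=1, Z=1) weight 1/84
  (X=3, Y=2, Z=0) weight 3/49
Group by Z:
  weight(Z=0) = 3/49
  weight(Z=1) = 1/84
  weight(Z=2) = 1/42
Total weight = 3/49 + 1/84 + 1/42 = 19/196
P(Z=0 | obs) = 3/49 / 19/196 = 12/19
P(Z=1 | obs) = 1/84 / 19/196 = 7/57
P(Z=2 | obs) = 1/42 / 19/196 = 14/57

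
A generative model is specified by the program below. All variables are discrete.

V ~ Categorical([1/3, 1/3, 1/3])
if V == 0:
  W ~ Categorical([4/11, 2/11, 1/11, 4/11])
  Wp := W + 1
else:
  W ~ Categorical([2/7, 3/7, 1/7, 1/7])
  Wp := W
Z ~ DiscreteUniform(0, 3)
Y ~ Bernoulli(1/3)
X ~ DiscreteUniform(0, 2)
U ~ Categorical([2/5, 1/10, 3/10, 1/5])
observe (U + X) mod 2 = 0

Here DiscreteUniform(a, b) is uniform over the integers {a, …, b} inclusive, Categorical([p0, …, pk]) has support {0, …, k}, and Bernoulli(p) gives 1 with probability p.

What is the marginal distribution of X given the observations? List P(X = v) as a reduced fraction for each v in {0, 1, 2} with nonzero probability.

P(X=0) = 7/17, P(X=1) = 3/17, P(X=2) = 7/17

Enumerate traces; 576 have nonzero weight after conditioning:
  (V=0, W=0, Z=0, Y=0, X=0, U=0) weight 4/1485
  (V=0, W=0, Z=0, Y=0, X=0, U=2) weight 1/495
  (V=0, W=0, Z=0, Y=0, X=1, U=1) weight 1/1485
  (V=0, W=0, Z=0, Y=0, X=1, U=3) weight 2/1485
  (V=0, W=0, Z=0, Y=0, X=2, U=0) weight 4/1485
  (V=0, W=0, Z=0, Y=0, X=2, U=2) weight 1/495
  (V=0, W=0, Z=0, Y=1, X=0, U=0) weight 2/1485
  (V=0, W=0, Z=0, Y=1, X=0, U=2) weight 1/990
  … 568 more
Group by X:
  weight(X=0) = 7/30
  weight(X=1) = 1/10
  weight(X=2) = 7/30
Total weight = 7/30 + 1/10 + 7/30 = 17/30
P(X=0 | obs) = 7/30 / 17/30 = 7/17
P(X=1 | obs) = 1/10 / 17/30 = 3/17
P(X=2 | obs) = 7/30 / 17/30 = 7/17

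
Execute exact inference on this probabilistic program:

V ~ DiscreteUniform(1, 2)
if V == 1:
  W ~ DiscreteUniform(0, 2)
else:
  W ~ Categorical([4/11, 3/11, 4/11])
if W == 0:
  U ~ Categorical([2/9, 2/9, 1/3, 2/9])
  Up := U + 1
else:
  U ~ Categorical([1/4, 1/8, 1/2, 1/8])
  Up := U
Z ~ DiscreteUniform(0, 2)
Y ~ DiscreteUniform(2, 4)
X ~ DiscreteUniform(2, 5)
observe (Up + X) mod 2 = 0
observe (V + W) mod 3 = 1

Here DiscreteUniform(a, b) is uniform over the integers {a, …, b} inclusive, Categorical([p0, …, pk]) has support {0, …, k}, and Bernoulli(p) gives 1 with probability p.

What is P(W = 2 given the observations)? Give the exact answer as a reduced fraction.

Enumerate traces; 144 have nonzero weight after conditioning:
  (V=1, W=0, U=0, Z=0, Y=2, X=3) weight 1/972
  (V=1, W=0, U=0, Z=0, Y=2, X=5) weight 1/972
  (V=1, W=0, U=0, Z=0, Y=3, X=3) weight 1/972
  (V=1, W=0, U=0, Z=0, Y=3, X=5) weight 1/972
  (V=1, W=0, U=0, Z=0, Y=4, X=3) weight 1/972
  (V=1, W=0, U=0, Z=0, Y=4, X=5) weight 1/972
  (V=1, W=0, U=0, Z=1, Y=2, X=3) weight 1/972
  (V=1, W=0, U=0, Z=1, Y=2, X=5) weight 1/972
  (V=2, W=2, U=0, Z=0, Y=2, X=2) weight 1/792
  … 135 more
Group by W:
  weight(W=0) = 1/12
  weight(W=2) = 1/11
Total weight = 1/12 + 1/11 = 23/132
P(W=0 | obs) = 1/12 / 23/132 = 11/23
P(W=2 | obs) = 1/11 / 23/132 = 12/23

P(W = 2 | obs) = 12/23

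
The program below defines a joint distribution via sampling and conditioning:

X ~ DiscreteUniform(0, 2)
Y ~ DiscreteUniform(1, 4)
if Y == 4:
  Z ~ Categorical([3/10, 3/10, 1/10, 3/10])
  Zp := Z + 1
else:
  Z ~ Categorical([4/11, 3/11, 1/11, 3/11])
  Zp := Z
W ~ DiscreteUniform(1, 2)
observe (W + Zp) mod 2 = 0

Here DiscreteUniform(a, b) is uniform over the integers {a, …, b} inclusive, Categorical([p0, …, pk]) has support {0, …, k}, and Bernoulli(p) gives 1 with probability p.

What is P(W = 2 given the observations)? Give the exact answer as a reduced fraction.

Enumerate traces; 48 have nonzero weight after conditioning:
  (X=0, Y=1, Z=0, W=2) weight 1/66
  (X=0, Y=1, Z=1, W=1) weight 1/88
  (X=0, Y=1, Z=2, W=2) weight 1/264
  (X=0, Y=1, Z=3, W=1) weight 1/88
  (X=0, Y=2, Z=0, W=2) weight 1/66
  (X=0, Y=2, Z=1, W=1) weight 1/88
  (X=0, Y=2, Z=2, W=2) weight 1/264
  (X=0, Y=2, Z=3, W=1) weight 1/88
  … 40 more
Group by W:
  weight(W=1) = 14/55
  weight(W=2) = 27/110
Total weight = 14/55 + 27/110 = 1/2
P(W=1 | obs) = 14/55 / 1/2 = 28/55
P(W=2 | obs) = 27/110 / 1/2 = 27/55

P(W = 2 | obs) = 27/55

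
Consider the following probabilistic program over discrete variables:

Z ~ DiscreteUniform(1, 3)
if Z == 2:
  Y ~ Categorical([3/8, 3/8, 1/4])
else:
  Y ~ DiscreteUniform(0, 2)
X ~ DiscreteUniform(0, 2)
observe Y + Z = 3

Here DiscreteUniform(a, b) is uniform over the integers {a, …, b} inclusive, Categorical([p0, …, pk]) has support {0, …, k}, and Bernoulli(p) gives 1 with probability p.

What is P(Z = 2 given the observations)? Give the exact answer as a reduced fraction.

P(Z = 2 | obs) = 9/25

Enumerate traces; 9 have nonzero weight after conditioning:
  (Z=1, Y=2, X=0) weight 1/27
  (Z=1, Y=2, X=1) weight 1/27
  (Z=1, Y=2, X=2) weight 1/27
  (Z=2, Y=1, X=0) weight 1/24
  (Z=2, Y=1, X=1) weight 1/24
  (Z=2, Y=1, X=2) weight 1/24
  (Z=3, Y=0, X=0) weight 1/27
  (Z=3, Y=0, X=1) weight 1/27
  … 1 more
Group by Z:
  weight(Z=1) = 1/9
  weight(Z=2) = 1/8
  weight(Z=3) = 1/9
Total weight = 1/9 + 1/8 + 1/9 = 25/72
P(Z=1 | obs) = 1/9 / 25/72 = 8/25
P(Z=2 | obs) = 1/8 / 25/72 = 9/25
P(Z=3 | obs) = 1/9 / 25/72 = 8/25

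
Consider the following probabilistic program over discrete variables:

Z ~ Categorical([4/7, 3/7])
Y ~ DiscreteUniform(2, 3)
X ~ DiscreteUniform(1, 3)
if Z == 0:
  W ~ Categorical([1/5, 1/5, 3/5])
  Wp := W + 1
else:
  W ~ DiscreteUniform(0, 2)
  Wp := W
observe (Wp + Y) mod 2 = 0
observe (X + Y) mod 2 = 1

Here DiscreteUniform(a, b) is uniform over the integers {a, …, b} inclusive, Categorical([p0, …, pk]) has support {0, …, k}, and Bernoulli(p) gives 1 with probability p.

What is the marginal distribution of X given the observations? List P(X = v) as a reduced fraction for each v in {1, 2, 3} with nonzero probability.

P(X=1) = 2/7, P(X=2) = 3/7, P(X=3) = 2/7

Enumerate traces; 9 have nonzero weight after conditioning:
  (Z=0, Y=2, X=1, W=1) weight 2/105
  (Z=0, Y=2, X=3, W=1) weight 2/105
  (Z=0, Y=3, X=2, W=0) weight 2/105
  (Z=0, Y=3, X=2, W=2) weight 2/35
  (Z=1, Y=2, X=1, W=0) weight 1/42
  (Z=1, Y=2, X=1, W=2) weight 1/42
  (Z=1, Y=2, X=3, W=0) weight 1/42
  (Z=1, Y=2, X=3, W=2) weight 1/42
  … 1 more
Group by X:
  weight(X=1) = 1/15
  weight(X=2) = 1/10
  weight(X=3) = 1/15
Total weight = 1/15 + 1/10 + 1/15 = 7/30
P(X=1 | obs) = 1/15 / 7/30 = 2/7
P(X=2 | obs) = 1/10 / 7/30 = 3/7
P(X=3 | obs) = 1/15 / 7/30 = 2/7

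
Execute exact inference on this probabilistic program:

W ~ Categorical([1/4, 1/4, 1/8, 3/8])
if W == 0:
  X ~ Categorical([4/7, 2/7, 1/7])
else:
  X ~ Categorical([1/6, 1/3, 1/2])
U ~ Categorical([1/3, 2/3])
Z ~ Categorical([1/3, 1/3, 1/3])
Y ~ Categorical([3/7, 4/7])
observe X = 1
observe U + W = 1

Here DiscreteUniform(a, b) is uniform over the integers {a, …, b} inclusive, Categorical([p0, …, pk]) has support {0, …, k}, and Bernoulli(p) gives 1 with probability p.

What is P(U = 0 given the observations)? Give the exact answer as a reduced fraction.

Enumerate traces; 12 have nonzero weight after conditioning:
  (W=0, X=1, U=1, Z=0, Y=0) weight 1/147
  (W=0, X=1, U=1, Z=0, Y=1) weight 4/441
  (W=0, X=1, U=1, Z=1, Y=0) weight 1/147
  (W=0, X=1, U=1, Z=1, Y=1) weight 4/441
  (W=0, X=1, U=1, Z=2, Y=0) weight 1/147
  (W=0, X=1, U=1, Z=2, Y=1) weight 4/441
  (W=1, X=1, U=0, Z=0, Y=0) weight 1/252
  (W=1, X=1, U=0, Z=0, Y=1) weight 1/189
  … 4 more
Group by U:
  weight(U=0) = 1/36
  weight(U=1) = 1/21
Total weight = 1/36 + 1/21 = 19/252
P(U=0 | obs) = 1/36 / 19/252 = 7/19
P(U=1 | obs) = 1/21 / 19/252 = 12/19

P(U = 0 | obs) = 7/19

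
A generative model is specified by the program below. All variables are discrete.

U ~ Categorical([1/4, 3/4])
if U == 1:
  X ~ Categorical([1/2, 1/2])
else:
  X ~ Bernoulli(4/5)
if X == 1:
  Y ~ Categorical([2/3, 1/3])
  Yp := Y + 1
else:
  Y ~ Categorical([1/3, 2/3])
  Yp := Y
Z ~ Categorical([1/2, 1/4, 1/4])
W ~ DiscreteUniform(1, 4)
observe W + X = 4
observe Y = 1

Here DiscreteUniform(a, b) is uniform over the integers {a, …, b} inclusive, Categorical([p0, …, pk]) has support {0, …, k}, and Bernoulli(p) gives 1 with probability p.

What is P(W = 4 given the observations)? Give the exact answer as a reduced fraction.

P(W = 4 | obs) = 34/57

Enumerate traces; 12 have nonzero weight after conditioning:
  (U=0, X=0, Y=1, Z=0, W=4) weight 1/240
  (U=0, X=0, Y=1, Z=1, W=4) weight 1/480
  (U=0, X=0, Y=1, Z=2, W=4) weight 1/480
  (U=0, X=1, Y=1, Z=0, W=3) weight 1/120
  (U=0, X=1, Y=1, Z=1, W=3) weight 1/240
  (U=0, X=1, Y=1, Z=2, W=3) weight 1/240
  (U=1, X=0, Y=1, Z=0, W=4) weight 1/32
  (U=1, X=0, Y=1, Z=1, W=4) weight 1/64
  … 4 more
Group by W:
  weight(W=3) = 23/480
  weight(W=4) = 17/240
Total weight = 23/480 + 17/240 = 19/160
P(W=3 | obs) = 23/480 / 19/160 = 23/57
P(W=4 | obs) = 17/240 / 19/160 = 34/57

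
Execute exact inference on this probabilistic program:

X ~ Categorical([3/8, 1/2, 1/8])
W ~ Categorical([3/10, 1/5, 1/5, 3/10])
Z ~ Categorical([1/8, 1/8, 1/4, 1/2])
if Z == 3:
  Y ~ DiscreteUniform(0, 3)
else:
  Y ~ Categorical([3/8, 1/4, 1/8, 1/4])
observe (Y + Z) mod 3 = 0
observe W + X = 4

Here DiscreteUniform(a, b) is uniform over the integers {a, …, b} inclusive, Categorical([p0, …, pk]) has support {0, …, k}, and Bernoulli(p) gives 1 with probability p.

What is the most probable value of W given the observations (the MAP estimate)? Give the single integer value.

argmax_v P(W = v | obs) = 3

Enumerate traces; 12 have nonzero weight after conditioning:
  (X=1, W=3, Z=0, Y=0) weight 9/1280
  (X=1, W=3, Z=0, Y=3) weight 3/640
  (X=1, W=3, Z=1, Y=2) weight 3/1280
  (X=1, W=3, Z=2, Y=1) weight 3/320
  (X=1, W=3, Z=3, Y=0) weight 3/160
  (X=1, W=3, Z=3, Y=3) weight 3/160
  (X=2, W=2, Z=0, Y=0) weight 3/2560
  (X=2, W=2, Z=0, Y=3) weight 1/1280
  … 4 more
Group by W:
  weight(W=2) = 13/1280
  weight(W=3) = 39/640
Total weight = 13/1280 + 39/640 = 91/1280
P(W=2 | obs) = 13/1280 / 91/1280 = 1/7
P(W=3 | obs) = 39/640 / 91/1280 = 6/7
argmax = 3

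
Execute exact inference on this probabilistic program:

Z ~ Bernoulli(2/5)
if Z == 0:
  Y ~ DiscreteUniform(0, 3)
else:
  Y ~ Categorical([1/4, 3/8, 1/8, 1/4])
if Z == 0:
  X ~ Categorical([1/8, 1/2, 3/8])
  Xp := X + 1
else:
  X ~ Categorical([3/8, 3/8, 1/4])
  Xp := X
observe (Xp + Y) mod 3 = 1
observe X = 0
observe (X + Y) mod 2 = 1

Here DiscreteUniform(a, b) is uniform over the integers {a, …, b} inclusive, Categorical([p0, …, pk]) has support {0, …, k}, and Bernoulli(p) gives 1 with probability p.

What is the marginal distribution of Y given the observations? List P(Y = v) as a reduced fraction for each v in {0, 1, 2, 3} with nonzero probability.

P(Y=1) = 3/4, P(Y=3) = 1/4

Enumerate traces; 2 have nonzero weight after conditioning:
  (Z=0, Y=3, X=0) weight 3/160
  (Z=1, Y=1, X=0) weight 9/160
Group by Y:
  weight(Y=1) = 9/160
  weight(Y=3) = 3/160
Total weight = 9/160 + 3/160 = 3/40
P(Y=1 | obs) = 9/160 / 3/40 = 3/4
P(Y=3 | obs) = 3/160 / 3/40 = 1/4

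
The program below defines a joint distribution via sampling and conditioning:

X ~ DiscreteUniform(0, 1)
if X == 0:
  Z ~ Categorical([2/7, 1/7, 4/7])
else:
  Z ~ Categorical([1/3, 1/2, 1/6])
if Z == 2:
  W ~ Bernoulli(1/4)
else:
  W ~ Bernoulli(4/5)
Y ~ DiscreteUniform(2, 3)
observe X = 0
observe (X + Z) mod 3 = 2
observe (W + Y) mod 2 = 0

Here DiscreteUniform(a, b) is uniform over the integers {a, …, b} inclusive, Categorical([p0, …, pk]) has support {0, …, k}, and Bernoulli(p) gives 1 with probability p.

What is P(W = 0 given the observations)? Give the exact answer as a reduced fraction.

Enumerate traces; 2 have nonzero weight after conditioning:
  (X=0, Z=2, W=0, Y=2) weight 3/28
  (X=0, Z=2, W=1, Y=3) weight 1/28
Group by W:
  weight(W=0) = 3/28
  weight(W=1) = 1/28
Total weight = 3/28 + 1/28 = 1/7
P(W=0 | obs) = 3/28 / 1/7 = 3/4
P(W=1 | obs) = 1/28 / 1/7 = 1/4

P(W = 0 | obs) = 3/4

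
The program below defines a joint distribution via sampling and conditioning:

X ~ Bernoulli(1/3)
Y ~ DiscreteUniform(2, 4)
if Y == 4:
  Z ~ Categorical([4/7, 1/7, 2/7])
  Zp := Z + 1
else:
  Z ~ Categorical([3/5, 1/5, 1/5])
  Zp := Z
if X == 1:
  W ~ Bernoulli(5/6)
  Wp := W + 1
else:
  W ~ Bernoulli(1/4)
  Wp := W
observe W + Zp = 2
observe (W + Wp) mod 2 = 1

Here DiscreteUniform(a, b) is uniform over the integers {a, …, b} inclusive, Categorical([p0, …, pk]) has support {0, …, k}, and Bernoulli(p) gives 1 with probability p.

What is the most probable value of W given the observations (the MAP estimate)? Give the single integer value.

Enumerate traces; 6 have nonzero weight after conditioning:
  (X=1, Y=2, Z=1, W=1) weight 1/54
  (X=1, Y=2, Z=2, W=0) weight 1/270
  (X=1, Y=3, Z=1, W=1) weight 1/54
  (X=1, Y=3, Z=2, W=0) weight 1/270
  (X=1, Y=4, Z=0, W=1) weight 10/189
  (X=1, Y=4, Z=1, W=0) weight 1/378
Group by W:
  weight(W=0) = 19/1890
  weight(W=1) = 17/189
Total weight = 19/1890 + 17/189 = 1/10
P(W=0 | obs) = 19/1890 / 1/10 = 19/189
P(W=1 | obs) = 17/189 / 1/10 = 170/189
argmax = 1

argmax_v P(W = v | obs) = 1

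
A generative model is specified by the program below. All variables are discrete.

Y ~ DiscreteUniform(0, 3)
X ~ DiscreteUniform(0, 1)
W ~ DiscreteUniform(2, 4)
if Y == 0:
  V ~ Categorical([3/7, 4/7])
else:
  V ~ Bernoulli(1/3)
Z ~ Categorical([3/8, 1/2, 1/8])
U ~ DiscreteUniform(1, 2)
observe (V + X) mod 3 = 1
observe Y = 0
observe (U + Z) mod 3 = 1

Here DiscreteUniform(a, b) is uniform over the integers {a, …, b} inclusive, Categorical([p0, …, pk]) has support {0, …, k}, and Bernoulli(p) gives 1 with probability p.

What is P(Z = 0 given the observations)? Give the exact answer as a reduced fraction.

P(Z = 0 | obs) = 3/4

Enumerate traces; 12 have nonzero weight after conditioning:
  (Y=0, X=0, W=2, V=1, Z=0, U=1) weight 1/224
  (Y=0, X=0, W=2, V=1, Z=2, U=2) weight 1/672
  (Y=0, X=0, W=3, V=1, Z=0, U=1) weight 1/224
  (Y=0, X=0, W=3, V=1, Z=2, U=2) weight 1/672
  (Y=0, X=0, W=4, V=1, Z=0, U=1) weight 1/224
  (Y=0, X=0, W=4, V=1, Z=2, U=2) weight 1/672
  (Y=0, X=1, W=2, V=0, Z=0, U=1) weight 3/896
  (Y=0, X=1, W=2, V=0, Z=2, U=2) weight 1/896
  … 4 more
Group by Z:
  weight(Z=0) = 3/128
  weight(Z=2) = 1/128
Total weight = 3/128 + 1/128 = 1/32
P(Z=0 | obs) = 3/128 / 1/32 = 3/4
P(Z=2 | obs) = 1/128 / 1/32 = 1/4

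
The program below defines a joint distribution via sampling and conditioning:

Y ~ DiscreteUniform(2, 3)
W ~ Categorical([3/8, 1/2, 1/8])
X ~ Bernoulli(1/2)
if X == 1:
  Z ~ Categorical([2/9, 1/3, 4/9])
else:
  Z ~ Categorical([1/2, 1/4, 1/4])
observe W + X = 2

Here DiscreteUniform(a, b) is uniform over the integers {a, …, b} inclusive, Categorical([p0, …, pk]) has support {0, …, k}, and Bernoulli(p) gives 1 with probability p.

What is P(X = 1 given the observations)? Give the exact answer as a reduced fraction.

P(X = 1 | obs) = 4/5

Enumerate traces; 12 have nonzero weight after conditioning:
  (Y=2, W=1, X=1, Z=0) weight 1/36
  (Y=2, W=1, X=1, Z=1) weight 1/24
  (Y=2, W=1, X=1, Z=2) weight 1/18
  (Y=2, W=2, X=0, Z=0) weight 1/64
  (Y=2, W=2, X=0, Z=1) weight 1/128
  (Y=2, W=2, X=0, Z=2) weight 1/128
  (Y=3, W=1, X=1, Z=0) weight 1/36
  (Y=3, W=1, X=1, Z=1) weight 1/24
  … 4 more
Group by X:
  weight(X=0) = 1/16
  weight(X=1) = 1/4
Total weight = 1/16 + 1/4 = 5/16
P(X=0 | obs) = 1/16 / 5/16 = 1/5
P(X=1 | obs) = 1/4 / 5/16 = 4/5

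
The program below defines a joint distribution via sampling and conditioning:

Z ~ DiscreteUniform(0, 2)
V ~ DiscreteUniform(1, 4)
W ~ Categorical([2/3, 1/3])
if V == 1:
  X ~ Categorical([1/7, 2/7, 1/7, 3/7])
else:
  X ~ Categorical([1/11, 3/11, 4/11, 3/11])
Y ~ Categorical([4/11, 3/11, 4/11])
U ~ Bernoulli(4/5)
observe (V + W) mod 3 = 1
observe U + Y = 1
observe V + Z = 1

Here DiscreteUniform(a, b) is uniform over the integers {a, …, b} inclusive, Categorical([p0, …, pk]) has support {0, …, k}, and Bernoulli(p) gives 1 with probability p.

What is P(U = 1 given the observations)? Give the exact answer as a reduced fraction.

P(U = 1 | obs) = 16/19

Enumerate traces; 8 have nonzero weight after conditioning:
  (Z=0, V=1, W=0, X=0, Y=0, U=1) weight 8/3465
  (Z=0, V=1, W=0, X=0, Y=1, U=0) weight 1/2310
  (Z=0, V=1, W=0, X=1, Y=0, U=1) weight 16/3465
  (Z=0, V=1, W=0, X=1, Y=1, U=0) weight 1/1155
  (Z=0, V=1, W=0, X=2, Y=0, U=1) weight 8/3465
  (Z=0, V=1, W=0, X=2, Y=1, U=0) weight 1/2310
  (Z=0, V=1, W=0, X=3, Y=0, U=1) weight 8/1155
  (Z=0, V=1, W=0, X=3, Y=1, U=0) weight 1/770
Group by U:
  weight(U=0) = 1/330
  weight(U=1) = 8/495
Total weight = 1/330 + 8/495 = 19/990
P(U=0 | obs) = 1/330 / 19/990 = 3/19
P(U=1 | obs) = 8/495 / 19/990 = 16/19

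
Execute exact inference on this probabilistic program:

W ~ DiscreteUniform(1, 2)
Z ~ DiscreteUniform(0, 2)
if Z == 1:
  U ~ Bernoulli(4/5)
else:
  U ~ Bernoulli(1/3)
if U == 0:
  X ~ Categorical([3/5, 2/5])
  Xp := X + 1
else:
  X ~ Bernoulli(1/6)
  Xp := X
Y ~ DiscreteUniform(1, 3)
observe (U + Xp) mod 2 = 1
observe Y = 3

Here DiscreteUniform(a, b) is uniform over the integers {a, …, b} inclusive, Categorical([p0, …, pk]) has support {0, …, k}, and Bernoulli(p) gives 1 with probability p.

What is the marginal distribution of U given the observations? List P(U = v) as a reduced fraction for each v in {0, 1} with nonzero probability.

P(U=0) = 207/482, P(U=1) = 275/482

Enumerate traces; 12 have nonzero weight after conditioning:
  (W=1, Z=0, U=0, X=0, Y=3) weight 1/45
  (W=1, Z=0, U=1, X=0, Y=3) weight 5/324
  (W=1, Z=1, U=0, X=0, Y=3) weight 1/150
  (W=1, Z=1, U=1, X=0, Y=3) weight 1/27
  (W=1, Z=2, U=0, X=0, Y=3) weight 1/45
  (W=1, Z=2, U=1, X=0, Y=3) weight 5/324
  (W=2, Z=0, U=0, X=0, Y=3) weight 1/45
  (W=2, Z=0, U=1, X=0, Y=3) weight 5/324
  … 4 more
Group by U:
  weight(U=0) = 23/225
  weight(U=1) = 11/81
Total weight = 23/225 + 11/81 = 482/2025
P(U=0 | obs) = 23/225 / 482/2025 = 207/482
P(U=1 | obs) = 11/81 / 482/2025 = 275/482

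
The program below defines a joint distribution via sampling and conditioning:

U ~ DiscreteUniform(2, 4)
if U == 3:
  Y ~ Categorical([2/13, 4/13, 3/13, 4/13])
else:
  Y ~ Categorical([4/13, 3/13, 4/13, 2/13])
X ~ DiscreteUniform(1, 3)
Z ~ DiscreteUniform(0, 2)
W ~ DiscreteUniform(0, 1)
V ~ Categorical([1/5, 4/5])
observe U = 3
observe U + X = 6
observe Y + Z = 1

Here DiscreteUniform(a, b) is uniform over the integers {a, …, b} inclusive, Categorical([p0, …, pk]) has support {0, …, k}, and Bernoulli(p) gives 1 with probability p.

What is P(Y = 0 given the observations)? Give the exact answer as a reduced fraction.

P(Y = 0 | obs) = 1/3

Enumerate traces; 8 have nonzero weight after conditioning:
  (U=3, Y=0, X=3, Z=1, W=0, V=0) weight 1/1755
  (U=3, Y=0, X=3, Z=1, W=0, V=1) weight 4/1755
  (U=3, Y=0, X=3, Z=1, W=1, V=0) weight 1/1755
  (U=3, Y=0, X=3, Z=1, W=1, V=1) weight 4/1755
  (U=3, Y=1, X=3, Z=0, W=0, V=0) weight 2/1755
  (U=3, Y=1, X=3, Z=0, W=0, V=1) weight 8/1755
  (U=3, Y=1, X=3, Z=0, W=1, V=0) weight 2/1755
  (U=3, Y=1, X=3, Z=0, W=1, V=1) weight 8/1755
Group by Y:
  weight(Y=0) = 2/351
  weight(Y=1) = 4/351
Total weight = 2/351 + 4/351 = 2/117
P(Y=0 | obs) = 2/351 / 2/117 = 1/3
P(Y=1 | obs) = 4/351 / 2/117 = 2/3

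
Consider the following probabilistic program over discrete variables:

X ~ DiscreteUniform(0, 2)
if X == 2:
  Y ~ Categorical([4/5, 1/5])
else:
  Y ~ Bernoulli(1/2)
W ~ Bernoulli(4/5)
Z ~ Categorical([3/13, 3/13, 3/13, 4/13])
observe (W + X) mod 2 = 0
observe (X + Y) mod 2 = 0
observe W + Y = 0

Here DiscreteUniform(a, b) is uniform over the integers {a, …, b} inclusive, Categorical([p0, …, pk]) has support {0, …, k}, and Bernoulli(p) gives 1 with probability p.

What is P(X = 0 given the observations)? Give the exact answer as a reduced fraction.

P(X = 0 | obs) = 5/13

Enumerate traces; 8 have nonzero weight after conditioning:
  (X=0, Y=0, W=0, Z=0) weight 1/130
  (X=0, Y=0, W=0, Z=1) weight 1/130
  (X=0, Y=0, W=0, Z=2) weight 1/130
  (X=0, Y=0, W=0, Z=3) weight 2/195
  (X=2, Y=0, W=0, Z=0) weight 4/325
  (X=2, Y=0, W=0, Z=1) weight 4/325
  (X=2, Y=0, W=0, Z=2) weight 4/325
  (X=2, Y=0, W=0, Z=3) weight 16/975
Group by X:
  weight(X=0) = 1/30
  weight(X=2) = 4/75
Total weight = 1/30 + 4/75 = 13/150
P(X=0 | obs) = 1/30 / 13/150 = 5/13
P(X=2 | obs) = 4/75 / 13/150 = 8/13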